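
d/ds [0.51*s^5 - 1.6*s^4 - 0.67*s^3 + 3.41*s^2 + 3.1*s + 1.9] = 2.55*s^4 - 6.4*s^3 - 2.01*s^2 + 6.82*s + 3.1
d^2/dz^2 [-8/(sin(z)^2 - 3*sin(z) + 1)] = 8*(4*sin(z)^4 - 9*sin(z)^3 - sin(z)^2 + 21*sin(z) - 16)/(sin(z)^2 - 3*sin(z) + 1)^3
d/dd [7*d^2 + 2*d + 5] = 14*d + 2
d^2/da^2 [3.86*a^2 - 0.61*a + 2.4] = 7.72000000000000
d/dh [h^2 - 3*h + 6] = 2*h - 3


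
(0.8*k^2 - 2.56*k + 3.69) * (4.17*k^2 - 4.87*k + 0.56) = 3.336*k^4 - 14.5712*k^3 + 28.3025*k^2 - 19.4039*k + 2.0664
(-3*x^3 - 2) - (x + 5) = -3*x^3 - x - 7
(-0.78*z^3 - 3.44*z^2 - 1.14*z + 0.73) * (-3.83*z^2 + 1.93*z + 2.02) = 2.9874*z^5 + 11.6698*z^4 - 3.8486*z^3 - 11.9449*z^2 - 0.8939*z + 1.4746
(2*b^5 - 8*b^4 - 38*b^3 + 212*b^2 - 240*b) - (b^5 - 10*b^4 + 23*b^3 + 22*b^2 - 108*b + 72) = b^5 + 2*b^4 - 61*b^3 + 190*b^2 - 132*b - 72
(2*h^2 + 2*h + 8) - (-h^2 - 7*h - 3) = 3*h^2 + 9*h + 11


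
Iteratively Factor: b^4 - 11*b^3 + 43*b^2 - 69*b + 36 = (b - 1)*(b^3 - 10*b^2 + 33*b - 36) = (b - 4)*(b - 1)*(b^2 - 6*b + 9) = (b - 4)*(b - 3)*(b - 1)*(b - 3)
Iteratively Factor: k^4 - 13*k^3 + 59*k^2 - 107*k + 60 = (k - 4)*(k^3 - 9*k^2 + 23*k - 15) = (k - 4)*(k - 1)*(k^2 - 8*k + 15) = (k - 5)*(k - 4)*(k - 1)*(k - 3)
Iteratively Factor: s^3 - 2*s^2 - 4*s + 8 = (s + 2)*(s^2 - 4*s + 4) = (s - 2)*(s + 2)*(s - 2)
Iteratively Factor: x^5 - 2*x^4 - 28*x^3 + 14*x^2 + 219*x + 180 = (x - 4)*(x^4 + 2*x^3 - 20*x^2 - 66*x - 45) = (x - 4)*(x + 3)*(x^3 - x^2 - 17*x - 15) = (x - 4)*(x + 3)^2*(x^2 - 4*x - 5) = (x - 5)*(x - 4)*(x + 3)^2*(x + 1)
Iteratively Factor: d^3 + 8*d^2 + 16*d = (d + 4)*(d^2 + 4*d) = (d + 4)^2*(d)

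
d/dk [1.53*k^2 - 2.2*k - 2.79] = 3.06*k - 2.2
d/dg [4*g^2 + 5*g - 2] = 8*g + 5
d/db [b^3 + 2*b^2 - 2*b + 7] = 3*b^2 + 4*b - 2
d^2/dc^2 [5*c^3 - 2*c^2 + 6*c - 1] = 30*c - 4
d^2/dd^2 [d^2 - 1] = 2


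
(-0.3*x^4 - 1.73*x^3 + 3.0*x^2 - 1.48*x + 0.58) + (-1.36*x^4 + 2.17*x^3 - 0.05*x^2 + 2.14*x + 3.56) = -1.66*x^4 + 0.44*x^3 + 2.95*x^2 + 0.66*x + 4.14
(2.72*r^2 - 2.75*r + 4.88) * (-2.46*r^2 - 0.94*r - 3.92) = -6.6912*r^4 + 4.2082*r^3 - 20.0822*r^2 + 6.1928*r - 19.1296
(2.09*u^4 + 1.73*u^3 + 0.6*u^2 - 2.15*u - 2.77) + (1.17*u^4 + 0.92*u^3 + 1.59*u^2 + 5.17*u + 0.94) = 3.26*u^4 + 2.65*u^3 + 2.19*u^2 + 3.02*u - 1.83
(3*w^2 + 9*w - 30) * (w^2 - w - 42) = 3*w^4 + 6*w^3 - 165*w^2 - 348*w + 1260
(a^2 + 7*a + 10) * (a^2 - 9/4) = a^4 + 7*a^3 + 31*a^2/4 - 63*a/4 - 45/2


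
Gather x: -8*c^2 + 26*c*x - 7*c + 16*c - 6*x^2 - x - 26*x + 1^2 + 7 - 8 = -8*c^2 + 9*c - 6*x^2 + x*(26*c - 27)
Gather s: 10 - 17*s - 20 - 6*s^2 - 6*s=-6*s^2 - 23*s - 10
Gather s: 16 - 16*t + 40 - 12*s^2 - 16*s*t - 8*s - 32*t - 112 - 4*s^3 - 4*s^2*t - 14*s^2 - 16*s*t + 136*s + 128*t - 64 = -4*s^3 + s^2*(-4*t - 26) + s*(128 - 32*t) + 80*t - 120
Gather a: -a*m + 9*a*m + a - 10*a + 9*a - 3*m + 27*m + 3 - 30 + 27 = 8*a*m + 24*m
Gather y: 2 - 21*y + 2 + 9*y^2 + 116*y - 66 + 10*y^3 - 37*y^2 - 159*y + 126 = 10*y^3 - 28*y^2 - 64*y + 64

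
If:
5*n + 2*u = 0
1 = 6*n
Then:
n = 1/6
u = -5/12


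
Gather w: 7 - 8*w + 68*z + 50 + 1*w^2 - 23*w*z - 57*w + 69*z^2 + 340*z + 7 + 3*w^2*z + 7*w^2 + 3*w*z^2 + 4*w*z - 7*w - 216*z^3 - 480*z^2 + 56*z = w^2*(3*z + 8) + w*(3*z^2 - 19*z - 72) - 216*z^3 - 411*z^2 + 464*z + 64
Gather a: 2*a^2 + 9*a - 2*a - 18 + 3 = 2*a^2 + 7*a - 15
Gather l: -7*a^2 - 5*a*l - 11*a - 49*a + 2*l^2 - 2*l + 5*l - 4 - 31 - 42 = -7*a^2 - 60*a + 2*l^2 + l*(3 - 5*a) - 77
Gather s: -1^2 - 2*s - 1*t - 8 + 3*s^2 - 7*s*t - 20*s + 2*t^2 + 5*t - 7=3*s^2 + s*(-7*t - 22) + 2*t^2 + 4*t - 16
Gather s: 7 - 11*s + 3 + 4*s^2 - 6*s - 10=4*s^2 - 17*s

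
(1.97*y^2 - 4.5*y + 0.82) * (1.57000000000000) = 3.0929*y^2 - 7.065*y + 1.2874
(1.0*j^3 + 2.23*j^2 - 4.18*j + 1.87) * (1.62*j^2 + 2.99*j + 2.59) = 1.62*j^5 + 6.6026*j^4 + 2.4861*j^3 - 3.6931*j^2 - 5.2349*j + 4.8433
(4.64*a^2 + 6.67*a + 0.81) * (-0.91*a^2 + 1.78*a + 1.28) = -4.2224*a^4 + 2.1895*a^3 + 17.0747*a^2 + 9.9794*a + 1.0368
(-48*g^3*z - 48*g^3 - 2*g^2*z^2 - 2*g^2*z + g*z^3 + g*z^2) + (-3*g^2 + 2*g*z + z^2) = -48*g^3*z - 48*g^3 - 2*g^2*z^2 - 2*g^2*z - 3*g^2 + g*z^3 + g*z^2 + 2*g*z + z^2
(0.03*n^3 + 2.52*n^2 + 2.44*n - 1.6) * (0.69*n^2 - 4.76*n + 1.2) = 0.0207*n^5 + 1.596*n^4 - 10.2756*n^3 - 9.6944*n^2 + 10.544*n - 1.92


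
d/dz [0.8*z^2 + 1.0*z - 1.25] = 1.6*z + 1.0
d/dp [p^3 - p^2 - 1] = p*(3*p - 2)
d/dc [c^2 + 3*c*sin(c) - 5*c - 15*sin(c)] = 3*c*cos(c) + 2*c + 3*sin(c) - 15*cos(c) - 5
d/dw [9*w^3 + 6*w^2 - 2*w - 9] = 27*w^2 + 12*w - 2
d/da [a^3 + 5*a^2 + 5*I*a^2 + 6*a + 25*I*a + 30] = 3*a^2 + 10*a*(1 + I) + 6 + 25*I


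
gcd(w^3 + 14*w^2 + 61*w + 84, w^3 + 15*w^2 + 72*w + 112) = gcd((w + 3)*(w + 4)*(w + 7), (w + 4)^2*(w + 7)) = w^2 + 11*w + 28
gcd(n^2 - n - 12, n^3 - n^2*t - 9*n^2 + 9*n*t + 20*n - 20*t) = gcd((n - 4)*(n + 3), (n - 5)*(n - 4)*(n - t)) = n - 4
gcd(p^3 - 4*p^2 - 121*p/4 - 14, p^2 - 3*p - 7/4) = p + 1/2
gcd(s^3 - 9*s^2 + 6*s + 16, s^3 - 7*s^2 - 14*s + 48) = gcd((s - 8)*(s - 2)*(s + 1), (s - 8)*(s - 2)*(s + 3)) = s^2 - 10*s + 16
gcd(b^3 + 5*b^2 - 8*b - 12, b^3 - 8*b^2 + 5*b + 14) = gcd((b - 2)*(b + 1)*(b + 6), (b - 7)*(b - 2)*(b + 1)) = b^2 - b - 2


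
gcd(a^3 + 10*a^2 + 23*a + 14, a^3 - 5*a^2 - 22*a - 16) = a^2 + 3*a + 2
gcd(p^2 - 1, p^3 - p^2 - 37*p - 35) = p + 1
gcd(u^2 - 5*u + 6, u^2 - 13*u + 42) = 1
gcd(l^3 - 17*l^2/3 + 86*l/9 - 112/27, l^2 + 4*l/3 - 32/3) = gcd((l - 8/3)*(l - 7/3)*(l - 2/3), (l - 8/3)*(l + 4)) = l - 8/3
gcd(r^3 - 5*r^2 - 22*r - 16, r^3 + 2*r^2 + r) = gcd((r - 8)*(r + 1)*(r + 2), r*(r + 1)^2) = r + 1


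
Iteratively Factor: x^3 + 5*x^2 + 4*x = (x + 4)*(x^2 + x) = (x + 1)*(x + 4)*(x)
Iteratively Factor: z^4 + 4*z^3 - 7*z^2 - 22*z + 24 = (z - 1)*(z^3 + 5*z^2 - 2*z - 24) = (z - 2)*(z - 1)*(z^2 + 7*z + 12) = (z - 2)*(z - 1)*(z + 4)*(z + 3)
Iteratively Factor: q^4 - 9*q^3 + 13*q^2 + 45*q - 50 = (q + 2)*(q^3 - 11*q^2 + 35*q - 25) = (q - 5)*(q + 2)*(q^2 - 6*q + 5) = (q - 5)^2*(q + 2)*(q - 1)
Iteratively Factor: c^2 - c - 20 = (c - 5)*(c + 4)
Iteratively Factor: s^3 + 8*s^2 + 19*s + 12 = (s + 3)*(s^2 + 5*s + 4) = (s + 3)*(s + 4)*(s + 1)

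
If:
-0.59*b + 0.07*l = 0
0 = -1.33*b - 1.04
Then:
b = -0.78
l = -6.59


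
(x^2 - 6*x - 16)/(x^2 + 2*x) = (x - 8)/x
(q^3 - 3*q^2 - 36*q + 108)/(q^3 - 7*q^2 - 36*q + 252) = (q - 3)/(q - 7)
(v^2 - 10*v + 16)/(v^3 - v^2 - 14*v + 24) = (v - 8)/(v^2 + v - 12)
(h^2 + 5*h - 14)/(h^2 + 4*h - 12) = (h + 7)/(h + 6)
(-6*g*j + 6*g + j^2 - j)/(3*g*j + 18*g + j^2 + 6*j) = (-6*g*j + 6*g + j^2 - j)/(3*g*j + 18*g + j^2 + 6*j)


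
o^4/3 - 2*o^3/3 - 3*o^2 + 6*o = o*(o/3 + 1)*(o - 3)*(o - 2)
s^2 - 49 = (s - 7)*(s + 7)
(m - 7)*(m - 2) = m^2 - 9*m + 14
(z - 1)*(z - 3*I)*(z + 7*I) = z^3 - z^2 + 4*I*z^2 + 21*z - 4*I*z - 21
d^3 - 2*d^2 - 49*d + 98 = (d - 7)*(d - 2)*(d + 7)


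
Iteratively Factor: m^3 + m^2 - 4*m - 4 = (m + 2)*(m^2 - m - 2) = (m + 1)*(m + 2)*(m - 2)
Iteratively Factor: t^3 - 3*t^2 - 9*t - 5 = (t + 1)*(t^2 - 4*t - 5) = (t - 5)*(t + 1)*(t + 1)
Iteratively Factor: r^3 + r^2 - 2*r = (r + 2)*(r^2 - r) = (r - 1)*(r + 2)*(r)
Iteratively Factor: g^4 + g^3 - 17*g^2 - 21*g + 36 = (g + 3)*(g^3 - 2*g^2 - 11*g + 12) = (g + 3)^2*(g^2 - 5*g + 4) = (g - 1)*(g + 3)^2*(g - 4)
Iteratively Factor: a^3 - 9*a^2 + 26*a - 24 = (a - 3)*(a^2 - 6*a + 8) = (a - 3)*(a - 2)*(a - 4)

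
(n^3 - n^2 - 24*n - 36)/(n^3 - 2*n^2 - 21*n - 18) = (n + 2)/(n + 1)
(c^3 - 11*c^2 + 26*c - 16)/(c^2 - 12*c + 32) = (c^2 - 3*c + 2)/(c - 4)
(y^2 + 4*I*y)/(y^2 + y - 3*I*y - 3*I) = y*(y + 4*I)/(y^2 + y - 3*I*y - 3*I)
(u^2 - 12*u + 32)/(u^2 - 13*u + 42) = (u^2 - 12*u + 32)/(u^2 - 13*u + 42)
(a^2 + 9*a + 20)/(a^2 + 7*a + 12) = (a + 5)/(a + 3)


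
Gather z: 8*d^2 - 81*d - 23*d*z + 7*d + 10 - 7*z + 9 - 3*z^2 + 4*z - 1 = 8*d^2 - 74*d - 3*z^2 + z*(-23*d - 3) + 18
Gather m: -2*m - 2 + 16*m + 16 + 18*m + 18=32*m + 32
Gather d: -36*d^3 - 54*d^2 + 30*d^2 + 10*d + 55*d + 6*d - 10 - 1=-36*d^3 - 24*d^2 + 71*d - 11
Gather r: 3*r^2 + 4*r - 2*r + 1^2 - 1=3*r^2 + 2*r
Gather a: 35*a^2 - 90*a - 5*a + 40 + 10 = 35*a^2 - 95*a + 50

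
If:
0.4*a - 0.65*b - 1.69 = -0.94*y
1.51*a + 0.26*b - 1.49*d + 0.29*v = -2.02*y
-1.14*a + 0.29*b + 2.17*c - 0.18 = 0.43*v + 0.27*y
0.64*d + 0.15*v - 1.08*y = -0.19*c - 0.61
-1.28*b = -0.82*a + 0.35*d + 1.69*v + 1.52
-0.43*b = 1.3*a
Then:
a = 0.07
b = -0.21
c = 0.13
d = 2.02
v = -1.13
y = 1.63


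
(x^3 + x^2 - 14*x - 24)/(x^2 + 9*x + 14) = (x^2 - x - 12)/(x + 7)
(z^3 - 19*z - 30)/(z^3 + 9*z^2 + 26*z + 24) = (z - 5)/(z + 4)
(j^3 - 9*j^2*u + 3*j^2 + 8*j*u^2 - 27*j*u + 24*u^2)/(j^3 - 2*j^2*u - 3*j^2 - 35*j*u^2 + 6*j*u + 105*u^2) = (j^3 - 9*j^2*u + 3*j^2 + 8*j*u^2 - 27*j*u + 24*u^2)/(j^3 - 2*j^2*u - 3*j^2 - 35*j*u^2 + 6*j*u + 105*u^2)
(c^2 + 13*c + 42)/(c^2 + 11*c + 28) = (c + 6)/(c + 4)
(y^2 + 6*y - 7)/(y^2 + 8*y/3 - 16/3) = 3*(y^2 + 6*y - 7)/(3*y^2 + 8*y - 16)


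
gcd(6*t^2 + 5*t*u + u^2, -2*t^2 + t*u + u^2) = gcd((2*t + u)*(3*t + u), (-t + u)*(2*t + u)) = 2*t + u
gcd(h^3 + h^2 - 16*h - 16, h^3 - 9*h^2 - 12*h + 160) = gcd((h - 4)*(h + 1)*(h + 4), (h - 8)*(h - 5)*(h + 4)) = h + 4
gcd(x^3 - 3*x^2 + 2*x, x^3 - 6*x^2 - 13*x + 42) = x - 2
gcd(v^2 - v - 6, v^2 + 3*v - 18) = v - 3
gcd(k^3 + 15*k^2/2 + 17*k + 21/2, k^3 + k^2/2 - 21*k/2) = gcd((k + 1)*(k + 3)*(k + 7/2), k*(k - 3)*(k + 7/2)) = k + 7/2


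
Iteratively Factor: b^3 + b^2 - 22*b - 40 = (b + 2)*(b^2 - b - 20) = (b + 2)*(b + 4)*(b - 5)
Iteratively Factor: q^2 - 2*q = (q - 2)*(q)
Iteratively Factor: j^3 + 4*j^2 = (j + 4)*(j^2) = j*(j + 4)*(j)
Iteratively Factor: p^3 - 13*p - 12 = (p + 3)*(p^2 - 3*p - 4) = (p + 1)*(p + 3)*(p - 4)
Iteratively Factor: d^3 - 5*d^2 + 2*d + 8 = (d + 1)*(d^2 - 6*d + 8) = (d - 4)*(d + 1)*(d - 2)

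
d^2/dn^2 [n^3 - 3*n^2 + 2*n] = 6*n - 6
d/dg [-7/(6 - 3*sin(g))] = -7*cos(g)/(3*(sin(g) - 2)^2)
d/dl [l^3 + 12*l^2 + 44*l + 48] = 3*l^2 + 24*l + 44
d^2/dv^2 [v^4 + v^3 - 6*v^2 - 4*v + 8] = 12*v^2 + 6*v - 12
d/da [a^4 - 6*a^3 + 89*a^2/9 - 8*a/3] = 4*a^3 - 18*a^2 + 178*a/9 - 8/3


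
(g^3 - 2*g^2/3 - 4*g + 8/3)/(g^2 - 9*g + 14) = (3*g^2 + 4*g - 4)/(3*(g - 7))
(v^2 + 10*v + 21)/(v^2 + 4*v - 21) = (v + 3)/(v - 3)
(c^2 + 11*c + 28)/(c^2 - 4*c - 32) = (c + 7)/(c - 8)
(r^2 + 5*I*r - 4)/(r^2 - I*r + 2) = (r + 4*I)/(r - 2*I)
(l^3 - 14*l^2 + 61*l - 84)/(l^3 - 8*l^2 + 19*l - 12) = (l - 7)/(l - 1)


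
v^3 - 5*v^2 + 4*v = v*(v - 4)*(v - 1)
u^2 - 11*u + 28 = (u - 7)*(u - 4)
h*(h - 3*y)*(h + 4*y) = h^3 + h^2*y - 12*h*y^2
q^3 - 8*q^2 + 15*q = q*(q - 5)*(q - 3)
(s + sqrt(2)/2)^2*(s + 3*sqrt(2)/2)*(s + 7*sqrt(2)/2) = s^4 + 6*sqrt(2)*s^3 + 21*s^2 + 13*sqrt(2)*s + 21/4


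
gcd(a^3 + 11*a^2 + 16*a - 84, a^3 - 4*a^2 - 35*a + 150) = a + 6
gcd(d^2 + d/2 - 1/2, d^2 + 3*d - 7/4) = d - 1/2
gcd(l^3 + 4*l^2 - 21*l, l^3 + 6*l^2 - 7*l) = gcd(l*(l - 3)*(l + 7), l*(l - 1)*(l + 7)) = l^2 + 7*l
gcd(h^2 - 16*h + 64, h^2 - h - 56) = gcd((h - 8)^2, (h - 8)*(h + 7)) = h - 8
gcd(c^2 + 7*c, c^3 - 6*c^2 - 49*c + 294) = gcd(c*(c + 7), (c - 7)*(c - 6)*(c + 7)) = c + 7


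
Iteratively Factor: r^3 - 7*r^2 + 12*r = (r)*(r^2 - 7*r + 12) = r*(r - 4)*(r - 3)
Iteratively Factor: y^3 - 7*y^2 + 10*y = (y - 2)*(y^2 - 5*y) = (y - 5)*(y - 2)*(y)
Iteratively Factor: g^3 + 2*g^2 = (g)*(g^2 + 2*g) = g^2*(g + 2)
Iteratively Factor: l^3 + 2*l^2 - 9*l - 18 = (l - 3)*(l^2 + 5*l + 6) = (l - 3)*(l + 2)*(l + 3)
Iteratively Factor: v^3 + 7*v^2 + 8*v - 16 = (v - 1)*(v^2 + 8*v + 16) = (v - 1)*(v + 4)*(v + 4)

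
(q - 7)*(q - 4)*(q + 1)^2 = q^4 - 9*q^3 + 7*q^2 + 45*q + 28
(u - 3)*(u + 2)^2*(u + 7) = u^4 + 8*u^3 - u^2 - 68*u - 84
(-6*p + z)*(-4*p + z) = 24*p^2 - 10*p*z + z^2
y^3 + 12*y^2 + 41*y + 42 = (y + 2)*(y + 3)*(y + 7)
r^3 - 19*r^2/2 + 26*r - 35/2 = (r - 5)*(r - 7/2)*(r - 1)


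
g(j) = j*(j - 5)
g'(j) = 2*j - 5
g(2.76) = -6.18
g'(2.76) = 0.52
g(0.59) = -2.60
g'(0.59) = -3.82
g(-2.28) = 16.60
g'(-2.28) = -9.56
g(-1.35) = 8.57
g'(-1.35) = -7.70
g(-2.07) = 14.63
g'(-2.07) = -9.14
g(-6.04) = 66.68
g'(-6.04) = -17.08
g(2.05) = -6.05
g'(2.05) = -0.90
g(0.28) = -1.32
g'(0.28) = -4.44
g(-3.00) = 24.00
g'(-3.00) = -11.00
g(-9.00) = 126.00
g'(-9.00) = -23.00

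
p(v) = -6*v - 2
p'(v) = -6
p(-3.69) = 20.14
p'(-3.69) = -6.00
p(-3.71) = 20.26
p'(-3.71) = -6.00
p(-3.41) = 18.46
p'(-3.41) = -6.00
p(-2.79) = 14.74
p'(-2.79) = -6.00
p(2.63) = -17.78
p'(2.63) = -6.00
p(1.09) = -8.54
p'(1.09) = -6.00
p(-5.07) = 28.42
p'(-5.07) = -6.00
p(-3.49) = 18.94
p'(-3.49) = -6.00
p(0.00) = -2.00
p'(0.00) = -6.00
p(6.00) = -38.00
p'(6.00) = -6.00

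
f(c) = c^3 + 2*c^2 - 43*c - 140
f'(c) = 3*c^2 + 4*c - 43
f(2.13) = -212.85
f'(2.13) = -20.87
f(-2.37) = -40.17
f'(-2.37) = -35.63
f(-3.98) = -0.22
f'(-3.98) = -11.40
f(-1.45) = -76.49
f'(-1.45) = -42.49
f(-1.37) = -79.91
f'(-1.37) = -42.85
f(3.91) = -217.78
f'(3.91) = 18.50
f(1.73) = -203.23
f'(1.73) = -27.10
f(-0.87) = -101.73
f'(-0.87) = -44.21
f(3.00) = -224.00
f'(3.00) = -4.00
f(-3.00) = -20.00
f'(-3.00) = -28.00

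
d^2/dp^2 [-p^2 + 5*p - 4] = -2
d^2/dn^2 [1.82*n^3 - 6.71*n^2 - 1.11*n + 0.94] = 10.92*n - 13.42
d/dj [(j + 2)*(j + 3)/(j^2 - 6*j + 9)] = (-11*j - 27)/(j^3 - 9*j^2 + 27*j - 27)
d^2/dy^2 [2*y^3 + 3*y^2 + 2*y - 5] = 12*y + 6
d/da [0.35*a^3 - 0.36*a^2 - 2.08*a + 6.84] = 1.05*a^2 - 0.72*a - 2.08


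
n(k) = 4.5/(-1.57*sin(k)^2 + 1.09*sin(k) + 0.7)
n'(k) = 4.5*(3.14*sin(k)*cos(k) - 1.09*cos(k))/(-1.57*sin(k)^2 + 1.09*sin(k) + 0.7)^2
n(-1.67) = -2.32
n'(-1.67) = 0.50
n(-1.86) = -2.52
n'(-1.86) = 1.65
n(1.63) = 20.13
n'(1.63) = -10.89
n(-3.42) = 5.11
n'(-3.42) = 1.27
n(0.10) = 5.67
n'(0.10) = -5.53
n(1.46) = 19.35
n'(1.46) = 18.69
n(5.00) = -2.52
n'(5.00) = -1.64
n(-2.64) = -24.06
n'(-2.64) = 293.14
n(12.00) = -13.36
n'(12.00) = -92.84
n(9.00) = 5.10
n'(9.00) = -1.07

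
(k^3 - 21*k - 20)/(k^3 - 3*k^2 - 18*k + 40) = (k + 1)/(k - 2)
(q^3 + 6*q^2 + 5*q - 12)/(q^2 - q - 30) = (-q^3 - 6*q^2 - 5*q + 12)/(-q^2 + q + 30)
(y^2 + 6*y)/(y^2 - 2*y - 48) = y/(y - 8)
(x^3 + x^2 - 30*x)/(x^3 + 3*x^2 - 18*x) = (x - 5)/(x - 3)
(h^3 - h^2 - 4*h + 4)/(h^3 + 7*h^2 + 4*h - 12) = (h - 2)/(h + 6)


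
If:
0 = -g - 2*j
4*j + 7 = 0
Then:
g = 7/2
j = -7/4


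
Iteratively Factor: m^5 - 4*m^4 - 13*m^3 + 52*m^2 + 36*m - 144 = (m - 3)*(m^4 - m^3 - 16*m^2 + 4*m + 48) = (m - 3)*(m - 2)*(m^3 + m^2 - 14*m - 24) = (m - 3)*(m - 2)*(m + 3)*(m^2 - 2*m - 8) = (m - 4)*(m - 3)*(m - 2)*(m + 3)*(m + 2)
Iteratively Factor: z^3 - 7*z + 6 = (z - 1)*(z^2 + z - 6) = (z - 2)*(z - 1)*(z + 3)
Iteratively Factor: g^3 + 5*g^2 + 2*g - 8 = (g - 1)*(g^2 + 6*g + 8) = (g - 1)*(g + 2)*(g + 4)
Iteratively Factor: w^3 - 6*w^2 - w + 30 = (w - 3)*(w^2 - 3*w - 10) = (w - 3)*(w + 2)*(w - 5)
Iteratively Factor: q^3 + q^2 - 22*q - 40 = (q - 5)*(q^2 + 6*q + 8) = (q - 5)*(q + 4)*(q + 2)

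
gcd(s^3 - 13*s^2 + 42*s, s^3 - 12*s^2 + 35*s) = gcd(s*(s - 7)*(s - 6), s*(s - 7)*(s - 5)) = s^2 - 7*s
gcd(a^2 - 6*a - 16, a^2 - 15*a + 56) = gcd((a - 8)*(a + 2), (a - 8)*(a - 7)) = a - 8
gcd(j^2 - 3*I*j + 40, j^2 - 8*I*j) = j - 8*I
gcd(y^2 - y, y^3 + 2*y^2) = y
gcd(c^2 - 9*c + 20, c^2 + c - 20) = c - 4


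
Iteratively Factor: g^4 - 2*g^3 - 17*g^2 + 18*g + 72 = (g - 4)*(g^3 + 2*g^2 - 9*g - 18) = (g - 4)*(g - 3)*(g^2 + 5*g + 6) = (g - 4)*(g - 3)*(g + 3)*(g + 2)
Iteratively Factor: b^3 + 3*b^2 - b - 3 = (b + 1)*(b^2 + 2*b - 3) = (b - 1)*(b + 1)*(b + 3)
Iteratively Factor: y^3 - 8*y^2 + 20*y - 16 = (y - 4)*(y^2 - 4*y + 4) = (y - 4)*(y - 2)*(y - 2)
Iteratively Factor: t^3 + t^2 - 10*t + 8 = (t + 4)*(t^2 - 3*t + 2) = (t - 1)*(t + 4)*(t - 2)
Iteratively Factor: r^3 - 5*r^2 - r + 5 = (r - 5)*(r^2 - 1) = (r - 5)*(r - 1)*(r + 1)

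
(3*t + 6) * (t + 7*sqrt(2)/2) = 3*t^2 + 6*t + 21*sqrt(2)*t/2 + 21*sqrt(2)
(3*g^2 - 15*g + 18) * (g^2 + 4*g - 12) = 3*g^4 - 3*g^3 - 78*g^2 + 252*g - 216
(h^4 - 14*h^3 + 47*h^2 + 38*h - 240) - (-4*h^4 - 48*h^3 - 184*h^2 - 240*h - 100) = 5*h^4 + 34*h^3 + 231*h^2 + 278*h - 140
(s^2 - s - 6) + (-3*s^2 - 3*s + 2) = -2*s^2 - 4*s - 4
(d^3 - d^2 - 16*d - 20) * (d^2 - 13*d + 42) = d^5 - 14*d^4 + 39*d^3 + 146*d^2 - 412*d - 840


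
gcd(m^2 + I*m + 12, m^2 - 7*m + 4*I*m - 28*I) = m + 4*I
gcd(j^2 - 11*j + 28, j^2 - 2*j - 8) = j - 4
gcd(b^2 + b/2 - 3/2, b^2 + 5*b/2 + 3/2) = b + 3/2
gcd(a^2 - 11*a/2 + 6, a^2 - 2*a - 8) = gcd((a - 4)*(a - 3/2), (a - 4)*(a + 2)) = a - 4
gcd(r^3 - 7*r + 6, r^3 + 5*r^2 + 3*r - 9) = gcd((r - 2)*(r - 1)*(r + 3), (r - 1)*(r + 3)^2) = r^2 + 2*r - 3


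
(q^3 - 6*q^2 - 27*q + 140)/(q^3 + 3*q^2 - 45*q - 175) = (q - 4)/(q + 5)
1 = 1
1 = 1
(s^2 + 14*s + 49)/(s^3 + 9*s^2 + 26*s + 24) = (s^2 + 14*s + 49)/(s^3 + 9*s^2 + 26*s + 24)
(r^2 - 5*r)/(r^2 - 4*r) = (r - 5)/(r - 4)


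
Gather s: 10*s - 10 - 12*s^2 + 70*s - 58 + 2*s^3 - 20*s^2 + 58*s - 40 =2*s^3 - 32*s^2 + 138*s - 108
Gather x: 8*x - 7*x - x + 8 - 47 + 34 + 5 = 0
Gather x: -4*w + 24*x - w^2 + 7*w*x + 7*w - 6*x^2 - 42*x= -w^2 + 3*w - 6*x^2 + x*(7*w - 18)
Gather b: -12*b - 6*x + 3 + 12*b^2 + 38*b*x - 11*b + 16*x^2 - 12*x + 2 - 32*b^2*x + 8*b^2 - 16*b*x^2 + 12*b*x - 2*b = b^2*(20 - 32*x) + b*(-16*x^2 + 50*x - 25) + 16*x^2 - 18*x + 5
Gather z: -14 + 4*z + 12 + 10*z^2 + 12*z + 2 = 10*z^2 + 16*z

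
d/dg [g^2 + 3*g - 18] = 2*g + 3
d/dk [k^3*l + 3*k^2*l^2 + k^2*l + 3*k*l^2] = l*(3*k^2 + 6*k*l + 2*k + 3*l)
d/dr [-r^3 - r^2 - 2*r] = -3*r^2 - 2*r - 2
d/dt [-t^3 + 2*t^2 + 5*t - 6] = -3*t^2 + 4*t + 5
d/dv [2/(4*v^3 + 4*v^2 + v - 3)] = 2*(-12*v^2 - 8*v - 1)/(4*v^3 + 4*v^2 + v - 3)^2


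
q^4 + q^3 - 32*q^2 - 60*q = q*(q - 6)*(q + 2)*(q + 5)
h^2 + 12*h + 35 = (h + 5)*(h + 7)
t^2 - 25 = (t - 5)*(t + 5)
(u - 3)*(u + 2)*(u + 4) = u^3 + 3*u^2 - 10*u - 24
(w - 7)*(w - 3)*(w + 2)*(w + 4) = w^4 - 4*w^3 - 31*w^2 + 46*w + 168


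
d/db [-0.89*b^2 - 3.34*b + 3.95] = -1.78*b - 3.34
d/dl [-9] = 0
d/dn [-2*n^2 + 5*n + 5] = 5 - 4*n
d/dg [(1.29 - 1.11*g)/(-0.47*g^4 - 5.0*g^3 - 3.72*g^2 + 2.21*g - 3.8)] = (-1.5651*g^4 - 8.6748*g^3 + 15.2208*g^2 + 9.5976*g + 1.3671)/(0.2209*g^8 + 4.7*g^7 + 28.4968*g^6 + 35.1226*g^5 - 4.6896*g^4 + 21.5576*g^3 + 33.1561*g^2 - 16.796*g + 14.44)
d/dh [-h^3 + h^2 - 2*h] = -3*h^2 + 2*h - 2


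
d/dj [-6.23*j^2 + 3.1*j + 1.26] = 3.1 - 12.46*j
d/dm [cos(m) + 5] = -sin(m)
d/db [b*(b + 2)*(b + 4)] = 3*b^2 + 12*b + 8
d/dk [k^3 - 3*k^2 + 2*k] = 3*k^2 - 6*k + 2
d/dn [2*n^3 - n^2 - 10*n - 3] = 6*n^2 - 2*n - 10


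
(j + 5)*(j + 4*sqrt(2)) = j^2 + 5*j + 4*sqrt(2)*j + 20*sqrt(2)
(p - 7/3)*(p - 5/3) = p^2 - 4*p + 35/9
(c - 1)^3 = c^3 - 3*c^2 + 3*c - 1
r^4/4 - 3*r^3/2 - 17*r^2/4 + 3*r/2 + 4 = (r/4 + 1/4)*(r - 8)*(r - 1)*(r + 2)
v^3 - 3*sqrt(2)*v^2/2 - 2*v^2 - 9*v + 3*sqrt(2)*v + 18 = (v - 2)*(v - 3*sqrt(2))*(v + 3*sqrt(2)/2)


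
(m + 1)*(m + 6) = m^2 + 7*m + 6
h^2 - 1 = (h - 1)*(h + 1)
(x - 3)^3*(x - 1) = x^4 - 10*x^3 + 36*x^2 - 54*x + 27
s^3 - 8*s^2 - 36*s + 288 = (s - 8)*(s - 6)*(s + 6)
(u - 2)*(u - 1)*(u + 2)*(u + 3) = u^4 + 2*u^3 - 7*u^2 - 8*u + 12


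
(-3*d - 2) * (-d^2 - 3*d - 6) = 3*d^3 + 11*d^2 + 24*d + 12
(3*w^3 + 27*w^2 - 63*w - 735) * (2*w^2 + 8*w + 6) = 6*w^5 + 78*w^4 + 108*w^3 - 1812*w^2 - 6258*w - 4410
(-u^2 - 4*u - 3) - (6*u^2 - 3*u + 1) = -7*u^2 - u - 4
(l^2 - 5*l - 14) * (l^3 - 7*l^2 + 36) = l^5 - 12*l^4 + 21*l^3 + 134*l^2 - 180*l - 504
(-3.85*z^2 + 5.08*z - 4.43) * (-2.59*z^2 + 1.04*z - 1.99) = 9.9715*z^4 - 17.1612*z^3 + 24.4184*z^2 - 14.7164*z + 8.8157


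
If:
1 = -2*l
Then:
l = -1/2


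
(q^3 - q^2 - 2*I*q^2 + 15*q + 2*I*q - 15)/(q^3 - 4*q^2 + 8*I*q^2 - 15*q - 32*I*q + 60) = (q^2 - q*(1 + 5*I) + 5*I)/(q^2 + q*(-4 + 5*I) - 20*I)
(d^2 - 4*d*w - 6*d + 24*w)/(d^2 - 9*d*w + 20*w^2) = (6 - d)/(-d + 5*w)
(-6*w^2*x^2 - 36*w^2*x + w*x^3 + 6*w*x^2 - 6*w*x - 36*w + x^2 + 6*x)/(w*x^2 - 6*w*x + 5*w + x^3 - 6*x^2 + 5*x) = (-6*w^2*x^2 - 36*w^2*x + w*x^3 + 6*w*x^2 - 6*w*x - 36*w + x^2 + 6*x)/(w*x^2 - 6*w*x + 5*w + x^3 - 6*x^2 + 5*x)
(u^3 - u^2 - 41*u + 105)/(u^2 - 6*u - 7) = (-u^3 + u^2 + 41*u - 105)/(-u^2 + 6*u + 7)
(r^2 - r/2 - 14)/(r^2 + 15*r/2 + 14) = (r - 4)/(r + 4)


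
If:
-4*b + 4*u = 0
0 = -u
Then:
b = 0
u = 0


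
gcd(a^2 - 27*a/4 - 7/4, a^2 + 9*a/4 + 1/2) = a + 1/4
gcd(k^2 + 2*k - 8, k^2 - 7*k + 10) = k - 2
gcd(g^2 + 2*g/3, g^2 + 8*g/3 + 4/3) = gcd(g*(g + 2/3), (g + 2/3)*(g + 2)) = g + 2/3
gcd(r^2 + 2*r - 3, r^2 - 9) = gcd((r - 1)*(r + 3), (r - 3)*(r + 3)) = r + 3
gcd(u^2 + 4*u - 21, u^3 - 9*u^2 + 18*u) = u - 3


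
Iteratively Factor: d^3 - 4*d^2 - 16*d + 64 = (d - 4)*(d^2 - 16) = (d - 4)*(d + 4)*(d - 4)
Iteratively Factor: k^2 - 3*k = (k)*(k - 3)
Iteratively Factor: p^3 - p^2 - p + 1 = (p - 1)*(p^2 - 1) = (p - 1)*(p + 1)*(p - 1)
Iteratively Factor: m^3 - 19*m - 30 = (m + 3)*(m^2 - 3*m - 10) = (m - 5)*(m + 3)*(m + 2)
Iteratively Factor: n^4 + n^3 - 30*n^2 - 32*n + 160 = (n - 5)*(n^3 + 6*n^2 - 32) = (n - 5)*(n - 2)*(n^2 + 8*n + 16) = (n - 5)*(n - 2)*(n + 4)*(n + 4)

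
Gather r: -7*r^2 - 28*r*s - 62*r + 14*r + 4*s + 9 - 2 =-7*r^2 + r*(-28*s - 48) + 4*s + 7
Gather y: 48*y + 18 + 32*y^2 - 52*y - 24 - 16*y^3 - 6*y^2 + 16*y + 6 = -16*y^3 + 26*y^2 + 12*y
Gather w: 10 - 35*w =10 - 35*w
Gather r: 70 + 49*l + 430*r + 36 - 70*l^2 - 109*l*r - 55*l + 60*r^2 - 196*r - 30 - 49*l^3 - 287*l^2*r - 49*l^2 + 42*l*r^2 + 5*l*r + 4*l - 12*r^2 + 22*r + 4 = -49*l^3 - 119*l^2 - 2*l + r^2*(42*l + 48) + r*(-287*l^2 - 104*l + 256) + 80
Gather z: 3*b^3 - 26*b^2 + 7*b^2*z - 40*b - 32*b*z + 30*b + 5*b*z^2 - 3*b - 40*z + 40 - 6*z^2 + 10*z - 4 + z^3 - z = 3*b^3 - 26*b^2 - 13*b + z^3 + z^2*(5*b - 6) + z*(7*b^2 - 32*b - 31) + 36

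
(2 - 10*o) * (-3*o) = 30*o^2 - 6*o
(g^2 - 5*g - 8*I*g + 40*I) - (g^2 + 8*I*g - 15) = -5*g - 16*I*g + 15 + 40*I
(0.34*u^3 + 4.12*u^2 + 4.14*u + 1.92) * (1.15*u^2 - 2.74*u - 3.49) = 0.391*u^5 + 3.8064*u^4 - 7.7144*u^3 - 23.5144*u^2 - 19.7094*u - 6.7008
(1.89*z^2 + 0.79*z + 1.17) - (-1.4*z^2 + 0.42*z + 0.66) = 3.29*z^2 + 0.37*z + 0.51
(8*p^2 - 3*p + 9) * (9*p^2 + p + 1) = 72*p^4 - 19*p^3 + 86*p^2 + 6*p + 9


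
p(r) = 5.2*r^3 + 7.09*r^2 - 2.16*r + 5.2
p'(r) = 15.6*r^2 + 14.18*r - 2.16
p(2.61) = 140.31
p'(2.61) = 141.12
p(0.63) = 7.95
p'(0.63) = 12.97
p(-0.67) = 8.27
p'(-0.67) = -4.66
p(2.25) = 95.46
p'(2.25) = 108.72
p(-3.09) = -73.85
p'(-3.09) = 102.97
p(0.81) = 10.87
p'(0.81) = 19.56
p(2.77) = 164.14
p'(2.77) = 156.82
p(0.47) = 6.29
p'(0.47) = 7.95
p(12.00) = 9985.84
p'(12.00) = 2414.40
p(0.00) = 5.20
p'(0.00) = -2.16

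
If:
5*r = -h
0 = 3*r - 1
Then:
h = -5/3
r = 1/3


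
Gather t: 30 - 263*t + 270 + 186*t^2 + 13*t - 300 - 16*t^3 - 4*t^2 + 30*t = -16*t^3 + 182*t^2 - 220*t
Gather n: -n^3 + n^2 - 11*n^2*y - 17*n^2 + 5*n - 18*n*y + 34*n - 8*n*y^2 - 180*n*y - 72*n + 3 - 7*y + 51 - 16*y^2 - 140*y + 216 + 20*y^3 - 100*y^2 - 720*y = -n^3 + n^2*(-11*y - 16) + n*(-8*y^2 - 198*y - 33) + 20*y^3 - 116*y^2 - 867*y + 270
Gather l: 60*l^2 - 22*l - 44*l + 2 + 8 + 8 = 60*l^2 - 66*l + 18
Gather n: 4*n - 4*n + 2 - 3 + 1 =0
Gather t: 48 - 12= 36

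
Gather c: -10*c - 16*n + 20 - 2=-10*c - 16*n + 18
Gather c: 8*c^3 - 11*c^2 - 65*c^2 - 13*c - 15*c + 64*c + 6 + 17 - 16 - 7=8*c^3 - 76*c^2 + 36*c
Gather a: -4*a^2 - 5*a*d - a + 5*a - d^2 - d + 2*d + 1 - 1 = -4*a^2 + a*(4 - 5*d) - d^2 + d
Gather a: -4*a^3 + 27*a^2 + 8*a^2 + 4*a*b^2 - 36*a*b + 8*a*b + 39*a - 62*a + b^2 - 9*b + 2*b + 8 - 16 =-4*a^3 + 35*a^2 + a*(4*b^2 - 28*b - 23) + b^2 - 7*b - 8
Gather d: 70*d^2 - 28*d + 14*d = 70*d^2 - 14*d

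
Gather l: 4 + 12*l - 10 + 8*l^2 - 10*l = 8*l^2 + 2*l - 6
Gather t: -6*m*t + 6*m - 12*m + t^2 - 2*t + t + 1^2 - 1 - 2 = -6*m + t^2 + t*(-6*m - 1) - 2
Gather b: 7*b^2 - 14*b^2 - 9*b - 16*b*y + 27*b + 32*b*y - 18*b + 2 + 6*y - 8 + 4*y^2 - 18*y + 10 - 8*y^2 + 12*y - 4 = -7*b^2 + 16*b*y - 4*y^2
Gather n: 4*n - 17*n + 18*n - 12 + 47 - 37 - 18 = 5*n - 20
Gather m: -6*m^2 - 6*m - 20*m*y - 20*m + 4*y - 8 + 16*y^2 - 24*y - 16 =-6*m^2 + m*(-20*y - 26) + 16*y^2 - 20*y - 24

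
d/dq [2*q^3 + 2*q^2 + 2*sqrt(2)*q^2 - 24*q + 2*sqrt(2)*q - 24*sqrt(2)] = 6*q^2 + 4*q + 4*sqrt(2)*q - 24 + 2*sqrt(2)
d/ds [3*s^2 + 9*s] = 6*s + 9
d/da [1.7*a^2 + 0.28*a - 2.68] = 3.4*a + 0.28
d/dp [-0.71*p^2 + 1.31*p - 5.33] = 1.31 - 1.42*p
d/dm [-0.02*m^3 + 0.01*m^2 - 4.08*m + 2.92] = -0.06*m^2 + 0.02*m - 4.08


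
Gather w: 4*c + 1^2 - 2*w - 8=4*c - 2*w - 7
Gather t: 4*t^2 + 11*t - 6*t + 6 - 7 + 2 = 4*t^2 + 5*t + 1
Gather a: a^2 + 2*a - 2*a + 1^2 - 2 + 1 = a^2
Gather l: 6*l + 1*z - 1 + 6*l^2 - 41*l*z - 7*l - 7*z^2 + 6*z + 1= 6*l^2 + l*(-41*z - 1) - 7*z^2 + 7*z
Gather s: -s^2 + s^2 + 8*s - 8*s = 0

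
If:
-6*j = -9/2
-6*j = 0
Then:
No Solution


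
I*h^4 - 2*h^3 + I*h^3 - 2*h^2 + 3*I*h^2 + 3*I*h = h*(h - I)*(h + 3*I)*(I*h + I)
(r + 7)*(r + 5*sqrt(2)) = r^2 + 7*r + 5*sqrt(2)*r + 35*sqrt(2)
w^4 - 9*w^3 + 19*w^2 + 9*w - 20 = (w - 5)*(w - 4)*(w - 1)*(w + 1)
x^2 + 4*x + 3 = (x + 1)*(x + 3)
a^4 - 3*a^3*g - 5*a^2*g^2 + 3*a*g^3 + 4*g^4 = (a - 4*g)*(a - g)*(a + g)^2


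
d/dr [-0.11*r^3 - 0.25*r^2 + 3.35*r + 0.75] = -0.33*r^2 - 0.5*r + 3.35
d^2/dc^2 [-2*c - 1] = 0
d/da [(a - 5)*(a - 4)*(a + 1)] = 3*a^2 - 16*a + 11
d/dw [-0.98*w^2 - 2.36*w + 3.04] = -1.96*w - 2.36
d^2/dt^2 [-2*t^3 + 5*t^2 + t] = 10 - 12*t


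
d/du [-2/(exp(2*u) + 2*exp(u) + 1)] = 4*(exp(u) + 1)*exp(u)/(exp(2*u) + 2*exp(u) + 1)^2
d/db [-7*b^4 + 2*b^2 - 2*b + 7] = -28*b^3 + 4*b - 2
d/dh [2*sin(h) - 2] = 2*cos(h)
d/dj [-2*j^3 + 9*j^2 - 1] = 6*j*(3 - j)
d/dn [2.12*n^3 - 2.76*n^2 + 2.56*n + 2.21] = 6.36*n^2 - 5.52*n + 2.56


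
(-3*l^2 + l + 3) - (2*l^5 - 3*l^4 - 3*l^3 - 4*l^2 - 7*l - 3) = -2*l^5 + 3*l^4 + 3*l^3 + l^2 + 8*l + 6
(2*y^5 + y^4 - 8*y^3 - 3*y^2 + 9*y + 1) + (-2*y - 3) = 2*y^5 + y^4 - 8*y^3 - 3*y^2 + 7*y - 2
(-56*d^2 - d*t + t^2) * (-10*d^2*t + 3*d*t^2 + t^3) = 560*d^4*t - 158*d^3*t^2 - 69*d^2*t^3 + 2*d*t^4 + t^5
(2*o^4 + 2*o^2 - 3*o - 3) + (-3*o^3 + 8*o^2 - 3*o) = 2*o^4 - 3*o^3 + 10*o^2 - 6*o - 3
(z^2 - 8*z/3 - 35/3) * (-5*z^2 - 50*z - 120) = -5*z^4 - 110*z^3/3 + 215*z^2/3 + 2710*z/3 + 1400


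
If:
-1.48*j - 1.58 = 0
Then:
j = -1.07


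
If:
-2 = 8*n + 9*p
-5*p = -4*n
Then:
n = -5/38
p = -2/19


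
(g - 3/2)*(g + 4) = g^2 + 5*g/2 - 6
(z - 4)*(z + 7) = z^2 + 3*z - 28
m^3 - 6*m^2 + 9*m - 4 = (m - 4)*(m - 1)^2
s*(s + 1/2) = s^2 + s/2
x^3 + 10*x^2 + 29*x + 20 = (x + 1)*(x + 4)*(x + 5)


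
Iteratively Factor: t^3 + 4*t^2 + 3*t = (t + 1)*(t^2 + 3*t) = (t + 1)*(t + 3)*(t)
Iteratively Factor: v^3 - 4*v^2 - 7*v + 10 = (v - 5)*(v^2 + v - 2) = (v - 5)*(v + 2)*(v - 1)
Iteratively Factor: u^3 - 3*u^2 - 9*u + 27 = (u + 3)*(u^2 - 6*u + 9) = (u - 3)*(u + 3)*(u - 3)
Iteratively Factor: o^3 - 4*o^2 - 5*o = (o + 1)*(o^2 - 5*o) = (o - 5)*(o + 1)*(o)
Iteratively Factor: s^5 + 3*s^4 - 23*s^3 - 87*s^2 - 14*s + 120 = (s + 2)*(s^4 + s^3 - 25*s^2 - 37*s + 60) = (s + 2)*(s + 4)*(s^3 - 3*s^2 - 13*s + 15) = (s - 5)*(s + 2)*(s + 4)*(s^2 + 2*s - 3) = (s - 5)*(s - 1)*(s + 2)*(s + 4)*(s + 3)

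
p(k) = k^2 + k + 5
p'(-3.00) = -5.00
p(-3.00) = 11.00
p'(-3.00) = -5.00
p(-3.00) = 11.00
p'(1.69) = 4.38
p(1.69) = 9.55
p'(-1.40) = -1.80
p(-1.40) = 5.56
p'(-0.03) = 0.94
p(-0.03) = 4.97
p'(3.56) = 8.12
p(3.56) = 21.23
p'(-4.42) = -7.84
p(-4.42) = 20.12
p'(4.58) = 10.16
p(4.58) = 30.56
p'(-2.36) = -3.72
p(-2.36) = 8.21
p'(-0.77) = -0.54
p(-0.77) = 4.82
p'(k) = 2*k + 1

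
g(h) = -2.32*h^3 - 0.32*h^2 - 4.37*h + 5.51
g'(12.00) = -1014.29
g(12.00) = -4101.97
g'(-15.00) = -1560.77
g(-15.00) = 7829.06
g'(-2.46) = -44.91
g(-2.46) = 48.86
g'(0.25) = -4.96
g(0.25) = 4.36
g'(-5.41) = -204.61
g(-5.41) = 387.14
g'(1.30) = -16.96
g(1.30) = -5.81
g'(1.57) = -22.53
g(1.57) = -11.12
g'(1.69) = -25.33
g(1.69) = -13.99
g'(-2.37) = -41.95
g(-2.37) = 44.95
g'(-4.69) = -154.46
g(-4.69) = 258.30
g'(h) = -6.96*h^2 - 0.64*h - 4.37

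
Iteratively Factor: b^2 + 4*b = (b + 4)*(b)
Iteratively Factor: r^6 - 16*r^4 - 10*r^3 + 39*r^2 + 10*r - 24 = (r + 2)*(r^5 - 2*r^4 - 12*r^3 + 14*r^2 + 11*r - 12) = (r - 4)*(r + 2)*(r^4 + 2*r^3 - 4*r^2 - 2*r + 3) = (r - 4)*(r - 1)*(r + 2)*(r^3 + 3*r^2 - r - 3) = (r - 4)*(r - 1)*(r + 1)*(r + 2)*(r^2 + 2*r - 3) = (r - 4)*(r - 1)*(r + 1)*(r + 2)*(r + 3)*(r - 1)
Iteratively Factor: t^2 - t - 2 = (t + 1)*(t - 2)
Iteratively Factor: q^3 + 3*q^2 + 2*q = (q + 1)*(q^2 + 2*q) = (q + 1)*(q + 2)*(q)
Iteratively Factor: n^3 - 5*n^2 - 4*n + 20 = (n - 5)*(n^2 - 4) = (n - 5)*(n - 2)*(n + 2)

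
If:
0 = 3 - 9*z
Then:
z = 1/3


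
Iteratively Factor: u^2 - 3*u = (u)*(u - 3)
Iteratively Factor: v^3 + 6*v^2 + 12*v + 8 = (v + 2)*(v^2 + 4*v + 4) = (v + 2)^2*(v + 2)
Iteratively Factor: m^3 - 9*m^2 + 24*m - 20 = (m - 2)*(m^2 - 7*m + 10) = (m - 2)^2*(m - 5)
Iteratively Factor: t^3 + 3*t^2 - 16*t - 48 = (t + 4)*(t^2 - t - 12) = (t - 4)*(t + 4)*(t + 3)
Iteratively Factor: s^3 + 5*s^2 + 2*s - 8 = (s + 2)*(s^2 + 3*s - 4) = (s + 2)*(s + 4)*(s - 1)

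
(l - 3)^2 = l^2 - 6*l + 9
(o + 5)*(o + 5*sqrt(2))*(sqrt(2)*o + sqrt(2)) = sqrt(2)*o^3 + 6*sqrt(2)*o^2 + 10*o^2 + 5*sqrt(2)*o + 60*o + 50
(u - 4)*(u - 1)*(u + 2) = u^3 - 3*u^2 - 6*u + 8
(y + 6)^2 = y^2 + 12*y + 36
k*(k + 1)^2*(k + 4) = k^4 + 6*k^3 + 9*k^2 + 4*k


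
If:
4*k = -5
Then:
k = -5/4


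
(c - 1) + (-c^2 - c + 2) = 1 - c^2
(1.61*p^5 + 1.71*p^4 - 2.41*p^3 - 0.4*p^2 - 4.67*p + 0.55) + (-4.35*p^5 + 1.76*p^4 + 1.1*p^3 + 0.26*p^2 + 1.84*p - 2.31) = -2.74*p^5 + 3.47*p^4 - 1.31*p^3 - 0.14*p^2 - 2.83*p - 1.76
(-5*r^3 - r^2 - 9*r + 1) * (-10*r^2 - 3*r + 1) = 50*r^5 + 25*r^4 + 88*r^3 + 16*r^2 - 12*r + 1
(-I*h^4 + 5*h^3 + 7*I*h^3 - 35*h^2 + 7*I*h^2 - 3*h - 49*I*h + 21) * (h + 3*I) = -I*h^5 + 8*h^4 + 7*I*h^4 - 56*h^3 + 22*I*h^3 - 24*h^2 - 154*I*h^2 + 168*h - 9*I*h + 63*I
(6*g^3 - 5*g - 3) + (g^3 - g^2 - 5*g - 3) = 7*g^3 - g^2 - 10*g - 6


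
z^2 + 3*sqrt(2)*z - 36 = (z - 3*sqrt(2))*(z + 6*sqrt(2))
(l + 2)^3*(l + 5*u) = l^4 + 5*l^3*u + 6*l^3 + 30*l^2*u + 12*l^2 + 60*l*u + 8*l + 40*u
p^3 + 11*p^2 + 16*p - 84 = (p - 2)*(p + 6)*(p + 7)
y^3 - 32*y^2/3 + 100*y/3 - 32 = (y - 6)*(y - 8/3)*(y - 2)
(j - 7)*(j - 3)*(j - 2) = j^3 - 12*j^2 + 41*j - 42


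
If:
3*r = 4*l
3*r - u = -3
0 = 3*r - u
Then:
No Solution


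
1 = 1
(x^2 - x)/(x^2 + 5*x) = (x - 1)/(x + 5)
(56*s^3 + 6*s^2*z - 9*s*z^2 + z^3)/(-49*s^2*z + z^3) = (-8*s^2 - 2*s*z + z^2)/(z*(7*s + z))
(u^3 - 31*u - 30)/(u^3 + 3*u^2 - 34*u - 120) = (u + 1)/(u + 4)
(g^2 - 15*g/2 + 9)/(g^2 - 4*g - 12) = (g - 3/2)/(g + 2)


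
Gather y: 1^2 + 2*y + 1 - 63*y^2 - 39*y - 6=-63*y^2 - 37*y - 4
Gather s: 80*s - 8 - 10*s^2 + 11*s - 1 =-10*s^2 + 91*s - 9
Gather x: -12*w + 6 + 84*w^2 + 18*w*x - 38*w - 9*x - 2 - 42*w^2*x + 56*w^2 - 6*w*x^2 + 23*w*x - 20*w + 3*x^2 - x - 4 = 140*w^2 - 70*w + x^2*(3 - 6*w) + x*(-42*w^2 + 41*w - 10)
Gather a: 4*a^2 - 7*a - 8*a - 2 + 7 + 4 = 4*a^2 - 15*a + 9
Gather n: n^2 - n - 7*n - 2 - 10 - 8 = n^2 - 8*n - 20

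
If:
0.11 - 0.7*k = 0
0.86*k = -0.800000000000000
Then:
No Solution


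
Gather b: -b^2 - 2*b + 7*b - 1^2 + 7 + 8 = -b^2 + 5*b + 14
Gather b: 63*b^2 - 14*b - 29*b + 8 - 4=63*b^2 - 43*b + 4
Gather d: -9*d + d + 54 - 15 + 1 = 40 - 8*d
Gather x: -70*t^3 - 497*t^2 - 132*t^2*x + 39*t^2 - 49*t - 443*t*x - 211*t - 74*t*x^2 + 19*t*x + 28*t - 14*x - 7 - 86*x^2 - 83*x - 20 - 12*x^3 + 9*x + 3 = -70*t^3 - 458*t^2 - 232*t - 12*x^3 + x^2*(-74*t - 86) + x*(-132*t^2 - 424*t - 88) - 24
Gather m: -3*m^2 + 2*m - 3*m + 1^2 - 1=-3*m^2 - m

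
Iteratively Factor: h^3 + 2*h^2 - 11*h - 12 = (h - 3)*(h^2 + 5*h + 4) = (h - 3)*(h + 1)*(h + 4)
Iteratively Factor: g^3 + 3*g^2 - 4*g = (g)*(g^2 + 3*g - 4) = g*(g + 4)*(g - 1)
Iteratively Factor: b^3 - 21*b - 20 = (b - 5)*(b^2 + 5*b + 4) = (b - 5)*(b + 4)*(b + 1)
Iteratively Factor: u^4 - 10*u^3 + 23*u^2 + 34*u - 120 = (u - 5)*(u^3 - 5*u^2 - 2*u + 24) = (u - 5)*(u - 3)*(u^2 - 2*u - 8) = (u - 5)*(u - 4)*(u - 3)*(u + 2)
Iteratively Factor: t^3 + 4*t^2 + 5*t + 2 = (t + 1)*(t^2 + 3*t + 2) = (t + 1)^2*(t + 2)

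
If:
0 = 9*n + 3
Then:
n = -1/3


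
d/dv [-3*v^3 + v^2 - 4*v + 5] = -9*v^2 + 2*v - 4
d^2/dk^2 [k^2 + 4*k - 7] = 2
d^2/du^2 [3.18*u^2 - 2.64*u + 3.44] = 6.36000000000000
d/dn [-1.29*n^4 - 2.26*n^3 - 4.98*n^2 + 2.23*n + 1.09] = -5.16*n^3 - 6.78*n^2 - 9.96*n + 2.23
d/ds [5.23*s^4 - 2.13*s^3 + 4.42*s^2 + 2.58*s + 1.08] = 20.92*s^3 - 6.39*s^2 + 8.84*s + 2.58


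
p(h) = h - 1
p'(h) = 1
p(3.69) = 2.69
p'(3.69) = 1.00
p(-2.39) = -3.39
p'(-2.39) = 1.00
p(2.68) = 1.68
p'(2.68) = 1.00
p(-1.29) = -2.29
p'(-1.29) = 1.00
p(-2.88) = -3.88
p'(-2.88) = 1.00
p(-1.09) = -2.09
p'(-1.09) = 1.00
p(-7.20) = -8.20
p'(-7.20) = 1.00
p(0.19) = -0.81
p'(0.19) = 1.00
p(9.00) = 8.00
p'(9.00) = 1.00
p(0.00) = -1.00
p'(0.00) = 1.00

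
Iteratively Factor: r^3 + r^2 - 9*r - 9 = (r + 3)*(r^2 - 2*r - 3) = (r + 1)*(r + 3)*(r - 3)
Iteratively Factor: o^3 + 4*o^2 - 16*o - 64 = (o + 4)*(o^2 - 16) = (o + 4)^2*(o - 4)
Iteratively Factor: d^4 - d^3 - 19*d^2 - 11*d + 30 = (d + 2)*(d^3 - 3*d^2 - 13*d + 15) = (d - 1)*(d + 2)*(d^2 - 2*d - 15) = (d - 5)*(d - 1)*(d + 2)*(d + 3)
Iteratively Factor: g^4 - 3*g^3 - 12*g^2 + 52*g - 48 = (g - 2)*(g^3 - g^2 - 14*g + 24) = (g - 2)*(g + 4)*(g^2 - 5*g + 6) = (g - 3)*(g - 2)*(g + 4)*(g - 2)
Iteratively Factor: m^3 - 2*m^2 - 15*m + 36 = (m + 4)*(m^2 - 6*m + 9) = (m - 3)*(m + 4)*(m - 3)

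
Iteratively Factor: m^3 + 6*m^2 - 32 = (m - 2)*(m^2 + 8*m + 16) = (m - 2)*(m + 4)*(m + 4)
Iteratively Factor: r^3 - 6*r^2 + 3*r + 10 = (r - 5)*(r^2 - r - 2) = (r - 5)*(r - 2)*(r + 1)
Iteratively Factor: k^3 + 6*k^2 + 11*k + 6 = (k + 2)*(k^2 + 4*k + 3) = (k + 1)*(k + 2)*(k + 3)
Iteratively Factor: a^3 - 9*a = (a + 3)*(a^2 - 3*a) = a*(a + 3)*(a - 3)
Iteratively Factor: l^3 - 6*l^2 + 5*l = (l - 1)*(l^2 - 5*l) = (l - 5)*(l - 1)*(l)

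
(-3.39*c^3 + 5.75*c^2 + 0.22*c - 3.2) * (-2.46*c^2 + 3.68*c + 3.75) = 8.3394*c^5 - 26.6202*c^4 + 7.9063*c^3 + 30.2441*c^2 - 10.951*c - 12.0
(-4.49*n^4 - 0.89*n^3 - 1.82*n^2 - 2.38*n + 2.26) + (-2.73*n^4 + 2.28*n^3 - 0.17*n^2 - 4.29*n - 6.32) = -7.22*n^4 + 1.39*n^3 - 1.99*n^2 - 6.67*n - 4.06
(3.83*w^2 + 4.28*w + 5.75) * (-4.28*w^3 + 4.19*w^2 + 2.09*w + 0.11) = -16.3924*w^5 - 2.2707*w^4 + 1.3279*w^3 + 33.459*w^2 + 12.4883*w + 0.6325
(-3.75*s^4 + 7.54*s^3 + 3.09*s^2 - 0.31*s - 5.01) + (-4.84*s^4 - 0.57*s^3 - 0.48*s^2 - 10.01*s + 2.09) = -8.59*s^4 + 6.97*s^3 + 2.61*s^2 - 10.32*s - 2.92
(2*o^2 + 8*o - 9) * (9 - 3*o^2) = -6*o^4 - 24*o^3 + 45*o^2 + 72*o - 81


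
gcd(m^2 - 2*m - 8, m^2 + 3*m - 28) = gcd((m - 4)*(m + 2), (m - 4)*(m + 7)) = m - 4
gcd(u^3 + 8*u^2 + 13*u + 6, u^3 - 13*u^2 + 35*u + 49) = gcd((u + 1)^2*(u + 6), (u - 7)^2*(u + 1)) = u + 1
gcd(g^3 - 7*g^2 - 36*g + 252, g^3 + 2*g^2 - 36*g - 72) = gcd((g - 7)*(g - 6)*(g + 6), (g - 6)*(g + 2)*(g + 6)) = g^2 - 36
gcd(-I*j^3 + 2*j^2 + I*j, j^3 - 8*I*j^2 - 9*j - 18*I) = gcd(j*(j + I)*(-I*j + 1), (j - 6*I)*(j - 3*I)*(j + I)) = j + I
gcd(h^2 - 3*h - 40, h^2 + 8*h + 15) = h + 5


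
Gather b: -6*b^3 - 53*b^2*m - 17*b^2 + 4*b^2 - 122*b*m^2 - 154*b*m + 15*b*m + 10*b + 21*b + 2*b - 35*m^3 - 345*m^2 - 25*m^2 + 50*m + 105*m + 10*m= -6*b^3 + b^2*(-53*m - 13) + b*(-122*m^2 - 139*m + 33) - 35*m^3 - 370*m^2 + 165*m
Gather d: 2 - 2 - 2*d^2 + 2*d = -2*d^2 + 2*d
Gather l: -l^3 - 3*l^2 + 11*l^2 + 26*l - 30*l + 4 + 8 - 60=-l^3 + 8*l^2 - 4*l - 48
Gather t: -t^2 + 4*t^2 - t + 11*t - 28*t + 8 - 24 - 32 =3*t^2 - 18*t - 48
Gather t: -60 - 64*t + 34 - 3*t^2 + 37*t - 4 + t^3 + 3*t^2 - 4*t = t^3 - 31*t - 30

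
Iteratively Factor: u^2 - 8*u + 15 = (u - 5)*(u - 3)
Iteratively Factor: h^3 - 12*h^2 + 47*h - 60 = (h - 3)*(h^2 - 9*h + 20) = (h - 5)*(h - 3)*(h - 4)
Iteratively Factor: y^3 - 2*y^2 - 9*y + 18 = (y - 3)*(y^2 + y - 6) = (y - 3)*(y - 2)*(y + 3)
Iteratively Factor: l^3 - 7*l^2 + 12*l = (l)*(l^2 - 7*l + 12) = l*(l - 4)*(l - 3)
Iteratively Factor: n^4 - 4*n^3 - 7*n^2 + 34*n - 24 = (n - 1)*(n^3 - 3*n^2 - 10*n + 24) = (n - 4)*(n - 1)*(n^2 + n - 6) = (n - 4)*(n - 2)*(n - 1)*(n + 3)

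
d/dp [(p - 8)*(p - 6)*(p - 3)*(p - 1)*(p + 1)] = 5*p^4 - 68*p^3 + 267*p^2 - 254*p - 90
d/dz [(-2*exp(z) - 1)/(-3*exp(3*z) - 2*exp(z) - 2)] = (-(2*exp(z) + 1)*(9*exp(2*z) + 2) + 6*exp(3*z) + 4*exp(z) + 4)*exp(z)/(3*exp(3*z) + 2*exp(z) + 2)^2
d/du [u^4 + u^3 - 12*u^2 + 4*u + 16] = 4*u^3 + 3*u^2 - 24*u + 4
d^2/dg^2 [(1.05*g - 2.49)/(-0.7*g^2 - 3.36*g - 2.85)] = (-(1.05*g - 2.49)*(1.4*g + 3.36)*(2.8*g + 6.72) + (4.41*g + 3.57)*(0.7*g^2 + 3.36*g + 2.85))/(0.7*g^2 + 3.36*g + 2.85)^3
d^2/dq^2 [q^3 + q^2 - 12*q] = 6*q + 2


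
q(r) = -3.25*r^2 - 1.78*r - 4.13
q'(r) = -6.5*r - 1.78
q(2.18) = -23.46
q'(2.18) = -15.95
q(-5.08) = -78.96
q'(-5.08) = 31.24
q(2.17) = -23.30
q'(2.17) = -15.88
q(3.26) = -44.47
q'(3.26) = -22.97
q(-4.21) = -54.24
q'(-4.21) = 25.58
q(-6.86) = -144.86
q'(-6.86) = 42.81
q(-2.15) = -15.33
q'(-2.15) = 12.20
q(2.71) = -32.82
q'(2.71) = -19.40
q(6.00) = -131.81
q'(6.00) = -40.78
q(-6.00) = -110.45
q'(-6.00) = 37.22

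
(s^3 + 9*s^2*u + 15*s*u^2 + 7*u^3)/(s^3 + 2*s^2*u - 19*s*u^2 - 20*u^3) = (s^2 + 8*s*u + 7*u^2)/(s^2 + s*u - 20*u^2)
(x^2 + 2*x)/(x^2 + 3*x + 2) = x/(x + 1)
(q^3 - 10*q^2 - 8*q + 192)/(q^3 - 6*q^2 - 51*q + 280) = (q^2 - 2*q - 24)/(q^2 + 2*q - 35)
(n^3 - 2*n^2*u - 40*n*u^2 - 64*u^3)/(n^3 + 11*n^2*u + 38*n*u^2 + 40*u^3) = (n - 8*u)/(n + 5*u)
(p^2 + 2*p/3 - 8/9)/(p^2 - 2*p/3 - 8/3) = (p - 2/3)/(p - 2)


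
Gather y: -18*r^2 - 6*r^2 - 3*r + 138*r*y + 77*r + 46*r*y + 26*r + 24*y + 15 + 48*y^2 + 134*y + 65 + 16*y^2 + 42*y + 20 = -24*r^2 + 100*r + 64*y^2 + y*(184*r + 200) + 100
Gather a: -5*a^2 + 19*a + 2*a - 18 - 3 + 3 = -5*a^2 + 21*a - 18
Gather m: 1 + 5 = 6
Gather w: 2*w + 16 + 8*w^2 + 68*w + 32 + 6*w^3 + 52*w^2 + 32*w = 6*w^3 + 60*w^2 + 102*w + 48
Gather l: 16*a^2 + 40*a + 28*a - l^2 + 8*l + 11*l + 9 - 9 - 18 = 16*a^2 + 68*a - l^2 + 19*l - 18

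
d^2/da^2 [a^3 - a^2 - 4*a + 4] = 6*a - 2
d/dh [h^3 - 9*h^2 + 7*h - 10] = 3*h^2 - 18*h + 7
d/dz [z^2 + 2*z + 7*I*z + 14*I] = 2*z + 2 + 7*I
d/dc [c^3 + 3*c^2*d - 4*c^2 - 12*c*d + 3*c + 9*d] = 3*c^2 + 6*c*d - 8*c - 12*d + 3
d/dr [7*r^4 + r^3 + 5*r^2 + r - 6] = 28*r^3 + 3*r^2 + 10*r + 1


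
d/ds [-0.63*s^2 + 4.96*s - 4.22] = 4.96 - 1.26*s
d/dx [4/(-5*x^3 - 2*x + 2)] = 4*(15*x^2 + 2)/(5*x^3 + 2*x - 2)^2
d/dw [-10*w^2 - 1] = -20*w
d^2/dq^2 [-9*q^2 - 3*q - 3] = -18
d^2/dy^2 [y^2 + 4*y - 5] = 2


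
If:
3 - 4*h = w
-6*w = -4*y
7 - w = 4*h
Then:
No Solution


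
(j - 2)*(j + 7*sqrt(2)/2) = j^2 - 2*j + 7*sqrt(2)*j/2 - 7*sqrt(2)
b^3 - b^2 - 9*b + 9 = (b - 3)*(b - 1)*(b + 3)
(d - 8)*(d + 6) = d^2 - 2*d - 48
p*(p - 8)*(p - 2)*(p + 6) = p^4 - 4*p^3 - 44*p^2 + 96*p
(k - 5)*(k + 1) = k^2 - 4*k - 5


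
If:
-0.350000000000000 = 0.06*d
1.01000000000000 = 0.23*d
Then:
No Solution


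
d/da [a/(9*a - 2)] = -2/(9*a - 2)^2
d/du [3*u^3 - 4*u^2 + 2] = u*(9*u - 8)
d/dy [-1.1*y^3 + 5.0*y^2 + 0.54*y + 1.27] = -3.3*y^2 + 10.0*y + 0.54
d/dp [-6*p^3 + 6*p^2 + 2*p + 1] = -18*p^2 + 12*p + 2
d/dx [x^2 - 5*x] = 2*x - 5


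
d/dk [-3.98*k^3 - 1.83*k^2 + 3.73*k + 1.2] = -11.94*k^2 - 3.66*k + 3.73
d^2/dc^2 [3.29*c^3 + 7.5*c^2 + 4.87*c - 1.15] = 19.74*c + 15.0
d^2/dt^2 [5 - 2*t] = 0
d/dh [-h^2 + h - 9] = 1 - 2*h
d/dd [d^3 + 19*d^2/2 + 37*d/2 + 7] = 3*d^2 + 19*d + 37/2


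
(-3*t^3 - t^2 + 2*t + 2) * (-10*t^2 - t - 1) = 30*t^5 + 13*t^4 - 16*t^3 - 21*t^2 - 4*t - 2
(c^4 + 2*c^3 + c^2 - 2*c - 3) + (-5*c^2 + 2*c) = c^4 + 2*c^3 - 4*c^2 - 3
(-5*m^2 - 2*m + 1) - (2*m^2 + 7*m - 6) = -7*m^2 - 9*m + 7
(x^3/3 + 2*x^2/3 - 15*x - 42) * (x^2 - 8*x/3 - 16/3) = x^5/3 - 2*x^4/9 - 167*x^3/9 - 50*x^2/9 + 192*x + 224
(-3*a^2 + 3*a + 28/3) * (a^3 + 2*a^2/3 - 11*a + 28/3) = -3*a^5 + a^4 + 133*a^3/3 - 493*a^2/9 - 224*a/3 + 784/9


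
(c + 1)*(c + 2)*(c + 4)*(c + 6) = c^4 + 13*c^3 + 56*c^2 + 92*c + 48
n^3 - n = n*(n - 1)*(n + 1)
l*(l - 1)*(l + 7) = l^3 + 6*l^2 - 7*l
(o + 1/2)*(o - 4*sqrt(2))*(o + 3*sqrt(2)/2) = o^3 - 5*sqrt(2)*o^2/2 + o^2/2 - 12*o - 5*sqrt(2)*o/4 - 6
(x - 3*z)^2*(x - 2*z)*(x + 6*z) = x^4 - 2*x^3*z - 27*x^2*z^2 + 108*x*z^3 - 108*z^4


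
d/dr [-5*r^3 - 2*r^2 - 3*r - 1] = -15*r^2 - 4*r - 3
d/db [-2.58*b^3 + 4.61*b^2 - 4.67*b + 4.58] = -7.74*b^2 + 9.22*b - 4.67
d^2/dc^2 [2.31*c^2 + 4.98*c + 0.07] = 4.62000000000000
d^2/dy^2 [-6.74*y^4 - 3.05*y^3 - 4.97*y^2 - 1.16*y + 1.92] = -80.88*y^2 - 18.3*y - 9.94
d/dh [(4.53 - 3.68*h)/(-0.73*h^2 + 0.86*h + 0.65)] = (-2.6864*h^2 + 6.6138*h - 6.2878)/(0.5329*h^4 - 1.2556*h^3 - 0.2094*h^2 + 1.118*h + 0.4225)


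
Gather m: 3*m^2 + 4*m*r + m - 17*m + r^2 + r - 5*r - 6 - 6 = 3*m^2 + m*(4*r - 16) + r^2 - 4*r - 12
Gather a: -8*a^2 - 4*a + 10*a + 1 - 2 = -8*a^2 + 6*a - 1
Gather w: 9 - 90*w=9 - 90*w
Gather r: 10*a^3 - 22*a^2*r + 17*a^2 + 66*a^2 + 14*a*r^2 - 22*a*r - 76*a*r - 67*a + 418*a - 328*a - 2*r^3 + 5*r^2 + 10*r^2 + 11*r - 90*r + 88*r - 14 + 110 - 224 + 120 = 10*a^3 + 83*a^2 + 23*a - 2*r^3 + r^2*(14*a + 15) + r*(-22*a^2 - 98*a + 9) - 8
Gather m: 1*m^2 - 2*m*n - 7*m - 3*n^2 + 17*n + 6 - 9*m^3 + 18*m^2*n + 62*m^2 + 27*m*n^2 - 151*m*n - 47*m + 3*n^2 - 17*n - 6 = -9*m^3 + m^2*(18*n + 63) + m*(27*n^2 - 153*n - 54)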